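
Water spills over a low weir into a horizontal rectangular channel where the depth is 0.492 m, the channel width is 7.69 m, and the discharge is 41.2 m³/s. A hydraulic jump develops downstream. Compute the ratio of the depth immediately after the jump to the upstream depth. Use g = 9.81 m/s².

q = Q/b = 41.2/7.69 = 5.36 m²/s; V₁ = q/y₁ = 10.9 m/s. Fr₁ = V₁/√(g·y₁) = 4.96.
Bélanger equation: y₂/y₁ = ½[√(1 + 8Fr₁²) − 1] = ½[√197.5 − 1] = 6.53.

y₂/y₁ = 6.53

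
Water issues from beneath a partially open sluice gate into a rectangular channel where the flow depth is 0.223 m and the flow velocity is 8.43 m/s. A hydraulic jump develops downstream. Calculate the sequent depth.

y₂ = 1.69 m

Fr₁ = V₁/√(g·y₁) = 8.43/√(9.81×0.223) = 5.70.
Sequent-depth ratio: y₂/y₁ = ½[√(1 + 8Fr₁²) − 1] = ½[√260.9 − 1] = 7.58.
y₂ = 7.58 × 0.223 = 1.69 m.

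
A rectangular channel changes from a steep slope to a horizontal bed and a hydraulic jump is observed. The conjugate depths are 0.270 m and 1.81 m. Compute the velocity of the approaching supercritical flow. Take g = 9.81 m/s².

For a rectangular channel the momentum equation gives q² = ½·g·y₁·y₂·(y₁ + y₂) = ½×9.81×0.270×1.81×2.08 = 4.99.
q = √4.99 = 2.23 m²/s.
V₁ = q/y₁ = 2.23/0.270 = 8.27 m/s.

V₁ = 8.27 m/s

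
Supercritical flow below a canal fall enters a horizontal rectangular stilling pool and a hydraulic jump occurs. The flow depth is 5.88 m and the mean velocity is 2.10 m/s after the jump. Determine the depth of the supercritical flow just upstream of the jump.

Fr₂ = V₂/√(g·y₂) = 2.10/√(9.81×5.88) = 0.277.
Applying the sequent-depth relation in reverse, y₁/y₂ = ½[√(1 + 8Fr₂²) − 1] = ½[√1.612 − 1] = 0.135.
y₁ = 0.135 × 5.88 = 0.792 m.

y₁ = 0.792 m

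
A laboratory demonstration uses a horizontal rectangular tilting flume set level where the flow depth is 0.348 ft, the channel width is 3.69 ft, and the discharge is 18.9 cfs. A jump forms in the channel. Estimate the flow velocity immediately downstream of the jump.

V₂ = 2.56 ft/s

q = Q/b = 18.9/3.69 = 5.12 ft²/s; V₁ = q/y₁ = 14.7 ft/s. Fr₁ = V₁/√(g·y₁) = 4.40.
From the momentum equation for a rectangular channel, y₂/y₁ = ½[√(1 + 8Fr₁²) − 1] = ½[√155.7 − 1] = 5.74.
y₂ = 5.74 × 0.348 = 2.00 ft.
V₂ = q/y₂ = 5.12/2.00 = 2.56 ft/s.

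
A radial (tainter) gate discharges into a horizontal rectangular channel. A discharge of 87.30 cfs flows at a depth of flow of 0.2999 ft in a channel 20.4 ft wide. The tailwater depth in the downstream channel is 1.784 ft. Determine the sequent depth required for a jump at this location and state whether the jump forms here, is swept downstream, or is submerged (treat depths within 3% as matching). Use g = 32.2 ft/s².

q = Q/b = 87.30/20.4 = 4.279 ft²/s; V₁ = q/y₁ = 14.27 ft/s. Fr₁ = V₁/√(g·y₁) = 4.592.
By Bélanger, y₂/y₁ = ½[√(1 + 8Fr₁²) − 1] = ½[√169.68 − 1] = 6.013.
y₂ = 6.013 × 0.2999 = 1.803 ft.
Tailwater y_tw = 1.784 ft: y_tw ≈ y₂, so the jump forms here.

y₂ = 1.803 ft; the jump forms here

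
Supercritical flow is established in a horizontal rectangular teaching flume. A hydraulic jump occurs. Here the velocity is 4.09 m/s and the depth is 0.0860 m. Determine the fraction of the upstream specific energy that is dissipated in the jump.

Fr₁ = V₁/√(g·y₁) = 4.09/√(9.81×0.0860) = 4.45.
Conjugate-depth relation: y₂/y₁ = ½[√(1 + 8Fr₁²) − 1] = ½[√159.6 − 1] = 5.82.
y₂ = 5.82 × 0.0860 = 0.500 m.
E₁ = y₁ + V₁²/2g = 0.939 m. ΔE = (y₂ − y₁)³/(4y₁y₂) = 0.413 m. ΔE/E₁ = 0.413/0.939 = 0.440.

ΔE/E₁ = 0.440 (44.0%)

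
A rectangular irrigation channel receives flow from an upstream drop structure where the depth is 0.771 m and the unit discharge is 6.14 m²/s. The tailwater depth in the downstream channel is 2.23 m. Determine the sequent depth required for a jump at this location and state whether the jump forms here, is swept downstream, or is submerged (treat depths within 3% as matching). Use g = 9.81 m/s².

V₁ = q/y₁ = 6.14/0.771 = 7.96 m/s. Fr₁ = V₁/√(g·y₁) = 7.96/√(9.81×0.771) = 2.90.
Bélanger equation: y₂/y₁ = ½[√(1 + 8Fr₁²) − 1] = ½[√68.08 − 1] = 3.63.
y₂ = 3.63 × 0.771 = 2.80 m.
Tailwater y_tw = 2.23 m: y_tw < y₂, so the jump is swept downstream.

y₂ = 2.80 m; the jump is swept downstream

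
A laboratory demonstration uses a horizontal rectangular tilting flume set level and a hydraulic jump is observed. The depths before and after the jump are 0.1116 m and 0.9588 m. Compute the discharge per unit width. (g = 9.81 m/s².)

For a rectangular channel the momentum equation gives q² = ½·g·y₁·y₂·(y₁ + y₂) = ½×9.81×0.1116×0.9588×1.070 = 0.5618.
q = √0.5618 = 0.7495 m²/s.

q = 0.7495 m²/s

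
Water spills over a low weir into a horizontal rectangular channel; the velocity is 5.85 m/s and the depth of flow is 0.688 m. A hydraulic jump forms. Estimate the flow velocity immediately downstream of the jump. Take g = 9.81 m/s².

V₂ = 2.15 m/s

Fr₁ = V₁/√(g·y₁) = 5.85/√(9.81×0.688) = 2.25.
By Bélanger, y₂/y₁ = ½[√(1 + 8Fr₁²) − 1] = ½[√41.56 − 1] = 2.72.
y₂ = 2.72 × 0.688 = 1.87 m.
q = V₁·y₁ = 5.85 × 0.688 = 4.02 m²/s.
V₂ = q/y₂ = 4.02/1.87 = 2.15 m/s.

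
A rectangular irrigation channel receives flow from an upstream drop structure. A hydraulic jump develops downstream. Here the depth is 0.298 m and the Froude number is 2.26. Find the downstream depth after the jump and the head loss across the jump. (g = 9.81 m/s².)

y₂ = 0.815 m; ΔE = 0.142 m

Fr₁ = 2.26 (given).
Conjugate-depth relation: y₂/y₁ = ½[√(1 + 8Fr₁²) − 1] = ½[√41.86 − 1] = 2.73.
y₂ = 2.73 × 0.298 = 0.815 m.
Head loss: ΔE = (y₂ − y₁)³/(4y₁y₂) = (0.815 − 0.298)³/(4×0.298×0.815) = 0.138/0.972 = 0.142 m.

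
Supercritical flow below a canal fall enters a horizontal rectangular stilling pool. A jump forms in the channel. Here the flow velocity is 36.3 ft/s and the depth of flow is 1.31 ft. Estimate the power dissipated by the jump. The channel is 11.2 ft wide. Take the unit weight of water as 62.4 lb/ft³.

Fr₁ = V₁/√(g·y₁) = 36.3/√(32.2×1.31) = 5.59.
By Bélanger, y₂/y₁ = ½[√(1 + 8Fr₁²) − 1] = ½[√250.9 − 1] = 7.42.
y₂ = 7.42 × 1.31 = 9.72 ft.
Head loss: ΔE = (y₂ − y₁)³/(4y₁y₂) = (9.72 − 1.31)³/(4×1.31×9.72) = 595/50.9 = 11.7 ft.
q = V₁·y₁ = 36.3 × 1.31 = 47.6 ft²/s. Q = q·b = 47.6 × 11.2 = 533 cfs. P = γ·Q·ΔE/550 = 62.4 × 533 × 11.7 / 550 = 706 hp.

P = 706 hp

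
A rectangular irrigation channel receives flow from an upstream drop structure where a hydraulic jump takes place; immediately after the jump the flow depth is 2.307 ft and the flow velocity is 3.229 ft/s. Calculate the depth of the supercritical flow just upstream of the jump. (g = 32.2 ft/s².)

y₁ = 0.5272 ft

Fr₂ = V₂/√(g·y₂) = 3.229/√(32.2×2.307) = 0.3746.
Since the conjugate-depth ratio holds either way, y₁/y₂ = ½[√(1 + 8Fr₂²) − 1] = ½[√2.1229 − 1] = 0.2285.
y₁ = 0.2285 × 2.307 = 0.5272 ft.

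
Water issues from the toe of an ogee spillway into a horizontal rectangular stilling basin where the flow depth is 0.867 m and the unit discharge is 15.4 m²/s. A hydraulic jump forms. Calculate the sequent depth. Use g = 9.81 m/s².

y₂ = 7.05 m

V₁ = q/y₁ = 15.4/0.867 = 17.8 m/s. Fr₁ = V₁/√(g·y₁) = 17.8/√(9.81×0.867) = 6.09.
Bélanger equation: y₂/y₁ = ½[√(1 + 8Fr₁²) − 1] = ½[√297.8 − 1] = 8.13.
y₂ = 8.13 × 0.867 = 7.05 m.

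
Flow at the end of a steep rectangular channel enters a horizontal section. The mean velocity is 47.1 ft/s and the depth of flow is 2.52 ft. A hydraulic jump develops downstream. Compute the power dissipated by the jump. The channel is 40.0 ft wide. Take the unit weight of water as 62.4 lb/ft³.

Fr₁ = V₁/√(g·y₁) = 47.1/√(32.2×2.52) = 5.23.
Bélanger equation: y₂/y₁ = ½[√(1 + 8Fr₁²) − 1] = ½[√219.7 − 1] = 6.91.
y₂ = 6.91 × 2.52 = 17.4 ft.
Head loss: ΔE = (y₂ − y₁)³/(4y₁y₂) = (17.4 − 2.52)³/(4×2.52×17.4) = 3306/176 = 18.8 ft.
q = V₁·y₁ = 47.1 × 2.52 = 119 ft²/s. Q = q·b = 119 × 40.0 = 4748 cfs. P = γ·Q·ΔE/550 = 62.4 × 4748 × 18.8 / 550 = 10142 hp.

P = 10142 hp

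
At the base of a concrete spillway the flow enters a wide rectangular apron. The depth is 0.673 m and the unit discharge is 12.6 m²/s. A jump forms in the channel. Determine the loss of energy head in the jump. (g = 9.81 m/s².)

V₁ = q/y₁ = 12.6/0.673 = 18.7 m/s. Fr₁ = V₁/√(g·y₁) = 18.7/√(9.81×0.673) = 7.29.
Bélanger equation: y₂/y₁ = ½[√(1 + 8Fr₁²) − 1] = ½[√425.7 − 1] = 9.82.
y₂ = 9.82 × 0.673 = 6.61 m.
Head loss: ΔE = (y₂ − y₁)³/(4y₁y₂) = (6.61 − 0.673)³/(4×0.673×6.61) = 209/17.8 = 11.7 m.

ΔE = 11.7 m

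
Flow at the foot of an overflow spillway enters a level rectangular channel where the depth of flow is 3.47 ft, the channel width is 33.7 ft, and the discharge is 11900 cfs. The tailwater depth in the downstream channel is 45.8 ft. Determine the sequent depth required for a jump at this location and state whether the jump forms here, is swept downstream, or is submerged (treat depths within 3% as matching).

q = Q/b = 11900/33.7 = 353 ft²/s; V₁ = q/y₁ = 102 ft/s. Fr₁ = V₁/√(g·y₁) = 9.63.
Sequent-depth ratio: y₂/y₁ = ½[√(1 + 8Fr₁²) − 1] = ½[√742.4 − 1] = 13.1.
y₂ = 13.1 × 3.47 = 45.5 ft.
Tailwater y_tw = 45.8 ft: y_tw ≈ y₂, so the jump forms here.

y₂ = 45.5 ft; the jump forms here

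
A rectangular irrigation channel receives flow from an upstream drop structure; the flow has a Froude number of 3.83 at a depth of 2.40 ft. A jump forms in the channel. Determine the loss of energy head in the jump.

Fr₁ = 3.83 (given).
Conjugate-depth relation: y₂/y₁ = ½[√(1 + 8Fr₁²) − 1] = ½[√118.4 − 1] = 4.94.
y₂ = 4.94 × 2.40 = 11.9 ft.
V₁ = Fr₁·√(g·y₁) = 3.83×√(32.2×2.40) = 33.7 ft/s; q = V₁·y₁ = 80.8 ft²/s. V₂ = q/y₂ = 80.8/11.9 = 6.82 ft/s. E₁ = y₁ + V₁²/2g = 20.0 ft; E₂ = y₂ + V₂²/2g = 12.6 ft. ΔE = E₁ − E₂ = 7.43 ft.

ΔE = 7.43 ft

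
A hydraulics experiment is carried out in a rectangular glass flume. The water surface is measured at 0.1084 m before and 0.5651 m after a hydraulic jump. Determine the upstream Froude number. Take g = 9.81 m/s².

For a rectangular channel the momentum equation gives q² = ½·g·y₁·y₂·(y₁ + y₂) = ½×9.81×0.1084×0.5651×0.6735 = 0.2024.
q = √0.2024 = 0.4498 m²/s.
V₁ = q/y₁ = 4.150 m/s; Fr₁ = V₁/√(g·y₁) = 4.024.

Fr₁ = 4.024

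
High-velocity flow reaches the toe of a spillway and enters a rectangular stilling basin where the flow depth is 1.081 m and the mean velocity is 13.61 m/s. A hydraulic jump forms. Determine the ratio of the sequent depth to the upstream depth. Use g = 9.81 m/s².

y₂/y₁ = 5.432

Fr₁ = V₁/√(g·y₁) = 13.61/√(9.81×1.081) = 4.179.
Sequent-depth ratio: y₂/y₁ = ½[√(1 + 8Fr₁²) − 1] = ½[√140.74 − 1] = 5.432.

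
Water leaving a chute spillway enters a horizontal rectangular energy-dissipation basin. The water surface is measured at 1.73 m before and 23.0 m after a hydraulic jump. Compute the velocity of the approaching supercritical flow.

V₁ = 40.2 m/s

For a rectangular channel the momentum equation gives q² = ½·g·y₁·y₂·(y₁ + y₂) = ½×9.81×1.73×23.0×24.7 = 4827.
q = √4827 = 69.5 m²/s.
V₁ = q/y₁ = 69.5/1.73 = 40.2 m/s.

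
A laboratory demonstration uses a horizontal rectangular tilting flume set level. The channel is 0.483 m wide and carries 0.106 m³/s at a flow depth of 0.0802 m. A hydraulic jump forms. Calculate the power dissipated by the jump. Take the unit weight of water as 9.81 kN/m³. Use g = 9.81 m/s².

q = Q/b = 0.106/0.483 = 0.219 m²/s; V₁ = q/y₁ = 2.74 m/s. Fr₁ = V₁/√(g·y₁) = 3.09.
From the momentum equation for a rectangular channel, y₂/y₁ = ½[√(1 + 8Fr₁²) − 1] = ½[√77.14 − 1] = 3.89.
y₂ = 3.89 × 0.0802 = 0.312 m.
V₂ = q/y₂ = 0.219/0.312 = 0.703 m/s. E₁ = y₁ + V₁²/2g = 0.462 m; E₂ = y₂ + V₂²/2g = 0.337 m. ΔE = E₁ − E₂ = 0.125 m.
P = γ·Q·ΔE = 9.81 × 0.106 × 0.125 = 0.130 kW.

P = 0.130 kW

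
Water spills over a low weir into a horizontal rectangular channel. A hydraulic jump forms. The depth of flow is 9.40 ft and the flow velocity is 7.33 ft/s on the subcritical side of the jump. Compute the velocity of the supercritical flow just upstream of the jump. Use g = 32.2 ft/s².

V₁ = 26.4 ft/s

Fr₂ = V₂/√(g·y₂) = 7.33/√(32.2×9.40) = 0.421.
The Bélanger relation is symmetric: y₁/y₂ = ½[√(1 + 8Fr₂²) − 1] = ½[√2.420 − 1] = 0.278.
y₁ = 0.278 × 9.40 = 2.61 ft.
V₁ = q/y₁ = 68.9/2.61 = 26.4 ft/s.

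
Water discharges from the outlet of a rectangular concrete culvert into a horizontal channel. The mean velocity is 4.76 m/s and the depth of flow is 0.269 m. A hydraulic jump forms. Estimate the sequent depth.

y₂ = 0.988 m

Fr₁ = V₁/√(g·y₁) = 4.76/√(9.81×0.269) = 2.93.
Conjugate-depth relation: y₂/y₁ = ½[√(1 + 8Fr₁²) − 1] = ½[√69.69 − 1] = 3.67.
y₂ = 3.67 × 0.269 = 0.988 m.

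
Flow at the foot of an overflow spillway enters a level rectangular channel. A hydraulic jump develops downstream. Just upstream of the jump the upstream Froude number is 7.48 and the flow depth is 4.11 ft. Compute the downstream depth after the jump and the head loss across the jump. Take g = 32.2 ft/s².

y₂ = 41.5 ft; ΔE = 76.5 ft

Fr₁ = 7.48 (given).
Conjugate-depth relation: y₂/y₁ = ½[√(1 + 8Fr₁²) − 1] = ½[√448.6 − 1] = 10.1.
y₂ = 10.1 × 4.11 = 41.5 ft.
Head loss: ΔE = (y₂ − y₁)³/(4y₁y₂) = (41.5 − 4.11)³/(4×4.11×41.5) = 52148/682 = 76.5 ft.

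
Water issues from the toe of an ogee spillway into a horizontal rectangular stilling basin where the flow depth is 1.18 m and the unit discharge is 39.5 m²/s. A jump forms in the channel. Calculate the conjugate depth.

V₁ = q/y₁ = 39.5/1.18 = 33.5 m/s. Fr₁ = V₁/√(g·y₁) = 33.5/√(9.81×1.18) = 9.84.
By Bélanger, y₂/y₁ = ½[√(1 + 8Fr₁²) − 1] = ½[√775.4 − 1] = 13.4.
y₂ = 13.4 × 1.18 = 15.8 m.

y₂ = 15.8 m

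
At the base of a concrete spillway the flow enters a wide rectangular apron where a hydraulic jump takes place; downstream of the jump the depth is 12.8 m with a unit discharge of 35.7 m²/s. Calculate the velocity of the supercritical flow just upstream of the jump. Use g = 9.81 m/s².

V₁ = 25.0 m/s

V₂ = q/y₂ = 35.7/12.8 = 2.79 m/s; Fr₂ = V₂/√(g·y₂) = 0.249.
Since the conjugate-depth ratio holds either way, y₁/y₂ = ½[√(1 + 8Fr₂²) − 1] = ½[√1.496 − 1] = 0.111.
y₁ = 0.111 × 12.8 = 1.43 m.
V₁ = q/y₁ = 35.7/1.43 = 25.0 m/s.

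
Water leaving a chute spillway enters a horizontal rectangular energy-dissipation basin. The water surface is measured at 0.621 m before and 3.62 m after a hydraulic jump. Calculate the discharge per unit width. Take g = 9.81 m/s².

q = 6.84 m²/s

For a rectangular channel the momentum equation gives q² = ½·g·y₁·y₂·(y₁ + y₂) = ½×9.81×0.621×3.62×4.24 = 46.8.
q = √46.8 = 6.84 m²/s.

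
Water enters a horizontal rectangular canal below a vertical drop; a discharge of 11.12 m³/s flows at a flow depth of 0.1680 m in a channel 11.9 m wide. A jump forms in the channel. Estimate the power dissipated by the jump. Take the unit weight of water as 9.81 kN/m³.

q = Q/b = 11.12/11.9 = 0.9345 m²/s; V₁ = q/y₁ = 5.562 m/s. Fr₁ = V₁/√(g·y₁) = 4.333.
Sequent-depth ratio: y₂/y₁ = ½[√(1 + 8Fr₁²) − 1] = ½[√151.18 − 1] = 5.648.
y₂ = 5.648 × 0.1680 = 0.9488 m.
V₂ = q/y₂ = 0.9345/0.9488 = 0.9849 m/s. E₁ = y₁ + V₁²/2g = 1.745 m; E₂ = y₂ + V₂²/2g = 0.9983 m. ΔE = E₁ − E₂ = 0.7466 m.
P = γ·Q·ΔE = 9.81 × 11.12 × 0.7466 = 81.45 kW.

P = 81.45 kW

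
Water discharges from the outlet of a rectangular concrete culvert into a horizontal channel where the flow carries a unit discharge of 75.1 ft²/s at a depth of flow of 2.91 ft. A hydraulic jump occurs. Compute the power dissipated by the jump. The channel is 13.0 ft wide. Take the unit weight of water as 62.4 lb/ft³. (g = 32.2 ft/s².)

V₁ = q/y₁ = 75.1/2.91 = 25.8 ft/s. Fr₁ = V₁/√(g·y₁) = 25.8/√(32.2×2.91) = 2.67.
Sequent-depth ratio: y₂/y₁ = ½[√(1 + 8Fr₁²) − 1] = ½[√57.86 − 1] = 3.30.
y₂ = 3.30 × 2.91 = 9.61 ft.
Head loss: ΔE = (y₂ − y₁)³/(4y₁y₂) = (9.61 − 2.91)³/(4×2.91×9.61) = 301/112 = 2.69 ft.
Q = q·b = 75.1 × 13.0 = 976 cfs. P = γ·Q·ΔE/550 = 62.4 × 976 × 2.69 / 550 = 298 hp.

P = 298 hp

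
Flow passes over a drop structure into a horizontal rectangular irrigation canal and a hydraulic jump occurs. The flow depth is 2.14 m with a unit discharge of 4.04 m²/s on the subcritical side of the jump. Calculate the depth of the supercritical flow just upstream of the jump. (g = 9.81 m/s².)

V₂ = q/y₂ = 4.04/2.14 = 1.89 m/s; Fr₂ = V₂/√(g·y₂) = 0.412.
Since the conjugate-depth ratio holds either way, y₁/y₂ = ½[√(1 + 8Fr₂²) − 1] = ½[√2.358 − 1] = 0.268.
y₁ = 0.268 × 2.14 = 0.573 m.

y₁ = 0.573 m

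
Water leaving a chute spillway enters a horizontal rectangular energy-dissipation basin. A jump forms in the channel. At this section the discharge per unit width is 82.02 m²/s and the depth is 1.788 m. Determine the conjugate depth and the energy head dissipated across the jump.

y₂ = 26.82 m; ΔE = 81.75 m

V₁ = q/y₁ = 82.02/1.788 = 45.87 m/s. Fr₁ = V₁/√(g·y₁) = 45.87/√(9.81×1.788) = 10.95.
From the momentum equation for a rectangular channel, y₂/y₁ = ½[√(1 + 8Fr₁²) − 1] = ½[√960.75 − 1] = 15.00.
y₂ = 15.00 × 1.788 = 26.82 m.
V₂ = q/y₂ = 82.02/26.82 = 3.059 m/s. E₁ = y₁ + V₁²/2g = 109.0 m; E₂ = y₂ + V₂²/2g = 27.29 m. ΔE = E₁ − E₂ = 81.75 m.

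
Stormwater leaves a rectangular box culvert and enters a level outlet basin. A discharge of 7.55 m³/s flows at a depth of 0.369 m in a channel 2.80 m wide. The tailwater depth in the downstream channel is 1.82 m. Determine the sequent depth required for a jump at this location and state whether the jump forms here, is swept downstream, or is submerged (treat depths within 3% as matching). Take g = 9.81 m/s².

q = Q/b = 7.55/2.80 = 2.70 m²/s; V₁ = q/y₁ = 7.31 m/s. Fr₁ = V₁/√(g·y₁) = 3.84.
By Bélanger, y₂/y₁ = ½[√(1 + 8Fr₁²) − 1] = ½[√119.0 − 1] = 4.95.
y₂ = 4.95 × 0.369 = 1.83 m.
Tailwater y_tw = 1.82 m: y_tw ≈ y₂, so the jump forms here.

y₂ = 1.83 m; the jump forms here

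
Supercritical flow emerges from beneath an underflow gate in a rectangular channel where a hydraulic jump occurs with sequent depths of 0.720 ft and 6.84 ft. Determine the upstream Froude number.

For a rectangular channel the momentum equation gives q² = ½·g·y₁·y₂·(y₁ + y₂) = ½×32.2×0.720×6.84×7.56 = 599.
q = √599 = 24.5 ft²/s.
V₁ = q/y₁ = 34.0 ft/s; Fr₁ = V₁/√(g·y₁) = 7.06.

Fr₁ = 7.06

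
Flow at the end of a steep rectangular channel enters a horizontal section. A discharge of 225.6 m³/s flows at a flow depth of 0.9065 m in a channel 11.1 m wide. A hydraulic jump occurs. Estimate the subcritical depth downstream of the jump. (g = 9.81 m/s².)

q = Q/b = 225.6/11.1 = 20.32 m²/s; V₁ = q/y₁ = 22.42 m/s. Fr₁ = V₁/√(g·y₁) = 7.518.
Conjugate-depth relation: y₂/y₁ = ½[√(1 + 8Fr₁²) − 1] = ½[√453.22 − 1] = 10.14.
y₂ = 10.14 × 0.9065 = 9.196 m.

y₂ = 9.196 m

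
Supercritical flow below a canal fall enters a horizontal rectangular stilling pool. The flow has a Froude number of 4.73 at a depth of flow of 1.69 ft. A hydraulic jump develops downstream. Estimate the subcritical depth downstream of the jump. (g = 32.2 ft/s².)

y₂ = 10.5 ft

Fr₁ = 4.73 (given).
Bélanger equation: y₂/y₁ = ½[√(1 + 8Fr₁²) − 1] = ½[√180.0 − 1] = 6.21.
y₂ = 6.21 × 1.69 = 10.5 ft.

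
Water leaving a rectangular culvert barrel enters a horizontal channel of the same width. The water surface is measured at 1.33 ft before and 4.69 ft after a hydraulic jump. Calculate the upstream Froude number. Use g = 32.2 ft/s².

Fr₁ = 2.82

For a rectangular channel the momentum equation gives q² = ½·g·y₁·y₂·(y₁ + y₂) = ½×32.2×1.33×4.69×6.02 = 605.
q = √605 = 24.6 ft²/s.
V₁ = q/y₁ = 18.5 ft/s; Fr₁ = V₁/√(g·y₁) = 2.82.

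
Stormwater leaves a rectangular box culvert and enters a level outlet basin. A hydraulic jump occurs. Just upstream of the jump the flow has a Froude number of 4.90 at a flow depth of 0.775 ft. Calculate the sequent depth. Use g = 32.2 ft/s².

Fr₁ = 4.90 (given).
Bélanger equation: y₂/y₁ = ½[√(1 + 8Fr₁²) − 1] = ½[√193.1 − 1] = 6.45.
y₂ = 6.45 × 0.775 = 5.00 ft.

y₂ = 5.00 ft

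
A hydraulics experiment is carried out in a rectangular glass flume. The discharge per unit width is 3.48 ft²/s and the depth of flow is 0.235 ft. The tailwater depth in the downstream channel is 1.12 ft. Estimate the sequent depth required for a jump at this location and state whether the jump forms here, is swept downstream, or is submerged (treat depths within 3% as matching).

V₁ = q/y₁ = 3.48/0.235 = 14.8 ft/s. Fr₁ = V₁/√(g·y₁) = 14.8/√(32.2×0.235) = 5.38.
By Bélanger, y₂/y₁ = ½[√(1 + 8Fr₁²) − 1] = ½[√232.8 − 1] = 7.13.
y₂ = 7.13 × 0.235 = 1.68 ft.
Tailwater y_tw = 1.12 ft: y_tw < y₂, so the jump is swept downstream.

y₂ = 1.68 ft; the jump is swept downstream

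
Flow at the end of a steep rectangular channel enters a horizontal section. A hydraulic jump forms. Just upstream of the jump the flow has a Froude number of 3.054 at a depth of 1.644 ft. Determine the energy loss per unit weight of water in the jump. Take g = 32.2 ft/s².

ΔE = 2.467 ft

Fr₁ = 3.054 (given).
Bélanger equation: y₂/y₁ = ½[√(1 + 8Fr₁²) − 1] = ½[√75.615 − 1] = 3.848.
y₂ = 3.848 × 1.644 = 6.326 ft.
V₁ = Fr₁·√(g·y₁) = 3.054×√(32.2×1.644) = 22.22 ft/s; q = V₁·y₁ = 36.53 ft²/s. V₂ = q/y₂ = 36.53/6.326 = 5.775 ft/s. E₁ = y₁ + V₁²/2g = 9.311 ft; E₂ = y₂ + V₂²/2g = 6.844 ft. ΔE = E₁ − E₂ = 2.467 ft.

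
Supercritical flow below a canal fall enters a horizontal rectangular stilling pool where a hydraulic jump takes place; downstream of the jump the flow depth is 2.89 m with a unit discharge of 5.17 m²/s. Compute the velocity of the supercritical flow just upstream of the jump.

V₂ = q/y₂ = 5.17/2.89 = 1.79 m/s; Fr₂ = V₂/√(g·y₂) = 0.336.
Since the conjugate-depth ratio holds either way, y₁/y₂ = ½[√(1 + 8Fr₂²) − 1] = ½[√1.903 − 1] = 0.190.
y₁ = 0.190 × 2.89 = 0.548 m.
V₁ = q/y₁ = 5.17/0.548 = 9.43 m/s.

V₁ = 9.43 m/s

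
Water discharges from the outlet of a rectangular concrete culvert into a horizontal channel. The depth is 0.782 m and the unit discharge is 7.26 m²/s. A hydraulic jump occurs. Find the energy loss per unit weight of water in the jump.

V₁ = q/y₁ = 7.26/0.782 = 9.28 m/s. Fr₁ = V₁/√(g·y₁) = 9.28/√(9.81×0.782) = 3.35.
By Bélanger, y₂/y₁ = ½[√(1 + 8Fr₁²) − 1] = ½[√90.88 − 1] = 4.27.
y₂ = 4.27 × 0.782 = 3.34 m.
V₂ = q/y₂ = 7.26/3.34 = 2.18 m/s. E₁ = y₁ + V₁²/2g = 5.17 m; E₂ = y₂ + V₂²/2g = 3.58 m. ΔE = E₁ − E₂ = 1.60 m.

ΔE = 1.60 m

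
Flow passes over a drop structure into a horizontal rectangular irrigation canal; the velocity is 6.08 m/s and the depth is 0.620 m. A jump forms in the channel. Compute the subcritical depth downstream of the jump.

y₂ = 1.87 m

Fr₁ = V₁/√(g·y₁) = 6.08/√(9.81×0.620) = 2.47.
Sequent-depth ratio: y₂/y₁ = ½[√(1 + 8Fr₁²) − 1] = ½[√49.62 − 1] = 3.02.
y₂ = 3.02 × 0.620 = 1.87 m.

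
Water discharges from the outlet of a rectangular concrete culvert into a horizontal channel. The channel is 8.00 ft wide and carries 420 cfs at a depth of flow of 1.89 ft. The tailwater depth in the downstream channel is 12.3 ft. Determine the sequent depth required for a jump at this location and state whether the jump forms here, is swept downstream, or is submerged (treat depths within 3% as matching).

y₂ = 8.62 ft; the jump is submerged

q = Q/b = 420/8.00 = 52.5 ft²/s; V₁ = q/y₁ = 27.8 ft/s. Fr₁ = V₁/√(g·y₁) = 3.56.
Bélanger equation: y₂/y₁ = ½[√(1 + 8Fr₁²) − 1] = ½[√102.4 − 1] = 4.56.
y₂ = 4.56 × 1.89 = 8.62 ft.
Tailwater y_tw = 12.3 ft: y_tw > y₂, so the jump is submerged.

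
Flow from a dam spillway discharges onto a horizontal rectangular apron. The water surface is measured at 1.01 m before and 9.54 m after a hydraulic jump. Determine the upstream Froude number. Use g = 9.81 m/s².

Fr₁ = 7.02

For a rectangular channel the momentum equation gives q² = ½·g·y₁·y₂·(y₁ + y₂) = ½×9.81×1.01×9.54×10.5 = 499.
q = √499 = 22.3 m²/s.
V₁ = q/y₁ = 22.1 m/s; Fr₁ = V₁/√(g·y₁) = 7.02.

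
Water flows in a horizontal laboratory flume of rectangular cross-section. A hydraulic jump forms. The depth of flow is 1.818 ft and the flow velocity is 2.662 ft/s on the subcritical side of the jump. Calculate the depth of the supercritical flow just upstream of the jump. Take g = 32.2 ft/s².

y₁ = 0.3663 ft

Fr₂ = V₂/√(g·y₂) = 2.662/√(32.2×1.818) = 0.3479.
The Bélanger relation is symmetric: y₁/y₂ = ½[√(1 + 8Fr₂²) − 1] = ½[√1.9684 − 1] = 0.2015.
y₁ = 0.2015 × 1.818 = 0.3663 ft.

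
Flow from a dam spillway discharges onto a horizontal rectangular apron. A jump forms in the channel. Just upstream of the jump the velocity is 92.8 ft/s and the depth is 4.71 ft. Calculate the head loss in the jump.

Fr₁ = V₁/√(g·y₁) = 92.8/√(32.2×4.71) = 7.54.
Conjugate-depth relation: y₂/y₁ = ½[√(1 + 8Fr₁²) − 1] = ½[√455.3 − 1] = 10.2.
y₂ = 10.2 × 4.71 = 47.9 ft.
Head loss: ΔE = (y₂ − y₁)³/(4y₁y₂) = (47.9 − 4.71)³/(4×4.71×47.9) = 80529/902 = 89.2 ft.

ΔE = 89.2 ft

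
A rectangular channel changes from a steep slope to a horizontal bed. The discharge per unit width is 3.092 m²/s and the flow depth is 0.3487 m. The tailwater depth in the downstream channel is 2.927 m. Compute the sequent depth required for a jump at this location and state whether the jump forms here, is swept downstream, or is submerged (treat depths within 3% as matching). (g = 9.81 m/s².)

V₁ = q/y₁ = 3.092/0.3487 = 8.867 m/s. Fr₁ = V₁/√(g·y₁) = 8.867/√(9.81×0.3487) = 4.794.
From the momentum equation for a rectangular channel, y₂/y₁ = ½[√(1 + 8Fr₁²) − 1] = ½[√184.88 − 1] = 6.299.
y₂ = 6.299 × 0.3487 = 2.196 m.
Tailwater y_tw = 2.927 m: y_tw > y₂, so the jump is submerged.

y₂ = 2.196 m; the jump is submerged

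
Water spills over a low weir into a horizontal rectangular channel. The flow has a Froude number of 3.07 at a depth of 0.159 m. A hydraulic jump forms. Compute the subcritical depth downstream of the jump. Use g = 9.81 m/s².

Fr₁ = 3.07 (given).
By Bélanger, y₂/y₁ = ½[√(1 + 8Fr₁²) − 1] = ½[√76.40 − 1] = 3.87.
y₂ = 3.87 × 0.159 = 0.615 m.

y₂ = 0.615 m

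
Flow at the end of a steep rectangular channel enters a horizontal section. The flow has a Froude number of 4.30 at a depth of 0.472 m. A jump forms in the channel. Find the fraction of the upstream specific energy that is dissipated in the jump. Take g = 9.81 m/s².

ΔE/E₁ = 0.424 (42.4%)

Fr₁ = 4.30 (given).
Bélanger equation: y₂/y₁ = ½[√(1 + 8Fr₁²) − 1] = ½[√148.9 − 1] = 5.60.
y₂ = 5.60 × 0.472 = 2.64 m.
E₁ = y₁(1 + Fr₁²/2) = 0.472×(1 + 4.30²/2) = 4.84 m. ΔE = (y₂ − y₁)³/(4y₁y₂) = 2.05 m. ΔE/E₁ = 2.05/4.84 = 0.424.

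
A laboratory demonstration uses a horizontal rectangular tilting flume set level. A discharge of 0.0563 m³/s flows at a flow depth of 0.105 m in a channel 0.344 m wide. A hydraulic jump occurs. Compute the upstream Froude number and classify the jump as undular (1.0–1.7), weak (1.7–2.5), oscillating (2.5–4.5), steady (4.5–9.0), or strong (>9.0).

Fr₁ = 1.54; undular jump

q = Q/b = 0.0563/0.344 = 0.164 m²/s; V₁ = q/y₁ = 1.56 m/s. Fr₁ = V₁/√(g·y₁) = 1.54.
Fr₁ = 1.54 lies in the undular range.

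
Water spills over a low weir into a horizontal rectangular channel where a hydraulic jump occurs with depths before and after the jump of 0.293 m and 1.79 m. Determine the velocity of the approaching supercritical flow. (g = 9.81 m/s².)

V₁ = 7.90 m/s

For a rectangular channel the momentum equation gives q² = ½·g·y₁·y₂·(y₁ + y₂) = ½×9.81×0.293×1.79×2.08 = 5.36.
q = √5.36 = 2.31 m²/s.
V₁ = q/y₁ = 2.31/0.293 = 7.90 m/s.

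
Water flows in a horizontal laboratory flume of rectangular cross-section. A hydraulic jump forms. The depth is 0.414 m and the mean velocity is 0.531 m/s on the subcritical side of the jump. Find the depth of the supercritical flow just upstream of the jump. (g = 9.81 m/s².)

Fr₂ = V₂/√(g·y₂) = 0.531/√(9.81×0.414) = 0.263.
Applying the sequent-depth relation in reverse, y₁/y₂ = ½[√(1 + 8Fr₂²) − 1] = ½[√1.555 − 1] = 0.124.
y₁ = 0.124 × 0.414 = 0.0512 m.

y₁ = 0.0512 m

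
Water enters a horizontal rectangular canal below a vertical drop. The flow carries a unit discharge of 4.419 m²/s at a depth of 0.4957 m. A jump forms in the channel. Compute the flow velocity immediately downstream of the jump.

V₂ = 1.702 m/s

V₁ = q/y₁ = 4.419/0.4957 = 8.915 m/s. Fr₁ = V₁/√(g·y₁) = 8.915/√(9.81×0.4957) = 4.043.
Sequent-depth ratio: y₂/y₁ = ½[√(1 + 8Fr₁²) − 1] = ½[√131.74 − 1] = 5.239.
y₂ = 5.239 × 0.4957 = 2.597 m.
V₂ = q/y₂ = 4.419/2.597 = 1.702 m/s.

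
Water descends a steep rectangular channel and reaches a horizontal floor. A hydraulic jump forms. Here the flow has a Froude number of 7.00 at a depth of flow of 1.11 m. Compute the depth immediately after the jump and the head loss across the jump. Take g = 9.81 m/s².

Fr₁ = 7.00 (given).
Sequent-depth ratio: y₂/y₁ = ½[√(1 + 8Fr₁²) − 1] = ½[√393.0 − 1] = 9.41.
y₂ = 9.41 × 1.11 = 10.4 m.
V₁ = Fr₁·√(g·y₁) = 7.00×√(9.81×1.11) = 23.1 m/s; q = V₁·y₁ = 25.6 m²/s. V₂ = q/y₂ = 25.6/10.4 = 2.45 m/s. E₁ = y₁ + V₁²/2g = 28.3 m; E₂ = y₂ + V₂²/2g = 10.8 m. ΔE = E₁ − E₂ = 17.6 m.

y₂ = 10.4 m; ΔE = 17.6 m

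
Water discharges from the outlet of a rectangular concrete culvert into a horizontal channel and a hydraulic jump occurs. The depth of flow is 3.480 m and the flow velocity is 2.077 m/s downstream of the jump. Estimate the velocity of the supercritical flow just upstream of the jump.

V₁ = 9.936 m/s

Fr₂ = V₂/√(g·y₂) = 2.077/√(9.81×3.480) = 0.3555.
From the momentum equation (using Fr₂), y₁/y₂ = ½[√(1 + 8Fr₂²) − 1] = ½[√2.0109 − 1] = 0.2090.
y₁ = 0.2090 × 3.480 = 0.7274 m.
V₁ = q/y₁ = 7.228/0.7274 = 9.936 m/s.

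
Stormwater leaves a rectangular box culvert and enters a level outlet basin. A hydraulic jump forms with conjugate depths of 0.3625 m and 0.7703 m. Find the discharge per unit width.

q = 1.246 m²/s

For a rectangular channel the momentum equation gives q² = ½·g·y₁·y₂·(y₁ + y₂) = ½×9.81×0.3625×0.7703×1.133 = 1.552.
q = √1.552 = 1.246 m²/s.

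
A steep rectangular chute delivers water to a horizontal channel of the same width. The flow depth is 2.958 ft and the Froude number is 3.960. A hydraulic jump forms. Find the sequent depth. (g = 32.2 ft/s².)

y₂ = 15.15 ft

Fr₁ = 3.960 (given).
From the momentum equation for a rectangular channel, y₂/y₁ = ½[√(1 + 8Fr₁²) − 1] = ½[√126.45 − 1] = 5.123.
y₂ = 5.123 × 2.958 = 15.15 ft.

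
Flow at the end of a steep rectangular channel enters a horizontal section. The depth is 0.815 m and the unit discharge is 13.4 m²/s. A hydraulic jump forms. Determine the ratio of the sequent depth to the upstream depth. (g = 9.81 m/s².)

y₂/y₁ = 7.74

V₁ = q/y₁ = 13.4/0.815 = 16.4 m/s. Fr₁ = V₁/√(g·y₁) = 16.4/√(9.81×0.815) = 5.81.
Conjugate-depth relation: y₂/y₁ = ½[√(1 + 8Fr₁²) − 1] = ½[√271.5 − 1] = 7.74.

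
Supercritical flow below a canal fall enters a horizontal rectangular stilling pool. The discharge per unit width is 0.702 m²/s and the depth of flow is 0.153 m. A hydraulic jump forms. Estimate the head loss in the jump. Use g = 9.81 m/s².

V₁ = q/y₁ = 0.702/0.153 = 4.59 m/s. Fr₁ = V₁/√(g·y₁) = 4.59/√(9.81×0.153) = 3.75.
Sequent-depth ratio: y₂/y₁ = ½[√(1 + 8Fr₁²) − 1] = ½[√113.2 − 1] = 4.82.
y₂ = 4.82 × 0.153 = 0.737 m.
Head loss: ΔE = (y₂ − y₁)³/(4y₁y₂) = (0.737 − 0.153)³/(4×0.153×0.737) = 0.200/0.451 = 0.442 m.

ΔE = 0.442 m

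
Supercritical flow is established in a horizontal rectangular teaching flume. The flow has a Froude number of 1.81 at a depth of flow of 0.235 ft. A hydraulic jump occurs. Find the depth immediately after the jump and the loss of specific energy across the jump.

y₂ = 0.495 ft; ΔE = 0.0379 ft

Fr₁ = 1.81 (given).
Sequent-depth ratio: y₂/y₁ = ½[√(1 + 8Fr₁²) − 1] = ½[√27.21 − 1] = 2.11.
y₂ = 2.11 × 0.235 = 0.495 ft.
V₁ = Fr₁·√(g·y₁) = 1.81×√(32.2×0.235) = 4.98 ft/s; q = V₁·y₁ = 1.17 ft²/s. V₂ = q/y₂ = 1.17/0.495 = 2.36 ft/s. E₁ = y₁ + V₁²/2g = 0.620 ft; E₂ = y₂ + V₂²/2g = 0.582 ft. ΔE = E₁ − E₂ = 0.0379 ft.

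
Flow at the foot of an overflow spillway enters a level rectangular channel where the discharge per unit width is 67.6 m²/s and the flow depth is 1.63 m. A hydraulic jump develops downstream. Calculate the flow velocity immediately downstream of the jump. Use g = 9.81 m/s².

V₂ = 2.93 m/s

V₁ = q/y₁ = 67.6/1.63 = 41.5 m/s. Fr₁ = V₁/√(g·y₁) = 41.5/√(9.81×1.63) = 10.4.
From the momentum equation for a rectangular channel, y₂/y₁ = ½[√(1 + 8Fr₁²) − 1] = ½[√861.5 − 1] = 14.2.
y₂ = 14.2 × 1.63 = 23.1 m.
V₂ = q/y₂ = 67.6/23.1 = 2.93 m/s.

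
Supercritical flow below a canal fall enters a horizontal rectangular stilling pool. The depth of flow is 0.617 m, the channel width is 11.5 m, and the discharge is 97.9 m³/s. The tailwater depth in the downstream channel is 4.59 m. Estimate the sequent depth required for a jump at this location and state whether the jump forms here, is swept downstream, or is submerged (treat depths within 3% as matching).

q = Q/b = 97.9/11.5 = 8.51 m²/s; V₁ = q/y₁ = 13.8 m/s. Fr₁ = V₁/√(g·y₁) = 5.61.
From the momentum equation for a rectangular channel, y₂/y₁ = ½[√(1 + 8Fr₁²) − 1] = ½[√252.6 − 1] = 7.45.
y₂ = 7.45 × 0.617 = 4.59 m.
Tailwater y_tw = 4.59 m: y_tw ≈ y₂, so the jump forms here.

y₂ = 4.59 m; the jump forms here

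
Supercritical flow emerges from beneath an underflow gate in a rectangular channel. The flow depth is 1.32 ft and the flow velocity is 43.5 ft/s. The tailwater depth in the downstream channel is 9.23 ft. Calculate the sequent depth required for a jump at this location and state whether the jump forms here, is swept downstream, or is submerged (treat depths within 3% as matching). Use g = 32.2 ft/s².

Fr₁ = V₁/√(g·y₁) = 43.5/√(32.2×1.32) = 6.67.
By Bélanger, y₂/y₁ = ½[√(1 + 8Fr₁²) − 1] = ½[√357.2 − 1] = 8.95.
y₂ = 8.95 × 1.32 = 11.8 ft.
Tailwater y_tw = 9.23 ft: y_tw < y₂, so the jump is swept downstream.

y₂ = 11.8 ft; the jump is swept downstream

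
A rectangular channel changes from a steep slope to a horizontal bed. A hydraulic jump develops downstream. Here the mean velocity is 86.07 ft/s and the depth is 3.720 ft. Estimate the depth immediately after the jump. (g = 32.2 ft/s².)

Fr₁ = V₁/√(g·y₁) = 86.07/√(32.2×3.720) = 7.864.
Conjugate-depth relation: y₂/y₁ = ½[√(1 + 8Fr₁²) − 1] = ½[√495.76 − 1] = 10.63.
y₂ = 10.63 × 3.720 = 39.55 ft.

y₂ = 39.55 ft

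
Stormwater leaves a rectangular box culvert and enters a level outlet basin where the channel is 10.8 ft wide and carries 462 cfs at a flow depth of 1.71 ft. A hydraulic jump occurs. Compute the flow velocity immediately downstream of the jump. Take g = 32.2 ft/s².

q = Q/b = 462/10.8 = 42.8 ft²/s; V₁ = q/y₁ = 25.0 ft/s. Fr₁ = V₁/√(g·y₁) = 3.37.
Conjugate-depth relation: y₂/y₁ = ½[√(1 + 8Fr₁²) − 1] = ½[√91.92 − 1] = 4.29.
y₂ = 4.29 × 1.71 = 7.34 ft.
V₂ = q/y₂ = 42.8/7.34 = 5.83 ft/s.

V₂ = 5.83 ft/s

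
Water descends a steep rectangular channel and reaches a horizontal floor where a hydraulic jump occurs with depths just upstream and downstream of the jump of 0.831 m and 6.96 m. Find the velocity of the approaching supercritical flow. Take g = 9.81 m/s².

V₁ = 17.9 m/s

For a rectangular channel the momentum equation gives q² = ½·g·y₁·y₂·(y₁ + y₂) = ½×9.81×0.831×6.96×7.79 = 221.
q = √221 = 14.9 m²/s.
V₁ = q/y₁ = 14.9/0.831 = 17.9 m/s.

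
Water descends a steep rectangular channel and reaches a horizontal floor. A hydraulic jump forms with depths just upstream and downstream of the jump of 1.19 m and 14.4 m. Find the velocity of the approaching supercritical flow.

V₁ = 30.4 m/s

For a rectangular channel the momentum equation gives q² = ½·g·y₁·y₂·(y₁ + y₂) = ½×9.81×1.19×14.4×15.6 = 1310.
q = √1310 = 36.2 m²/s.
V₁ = q/y₁ = 36.2/1.19 = 30.4 m/s.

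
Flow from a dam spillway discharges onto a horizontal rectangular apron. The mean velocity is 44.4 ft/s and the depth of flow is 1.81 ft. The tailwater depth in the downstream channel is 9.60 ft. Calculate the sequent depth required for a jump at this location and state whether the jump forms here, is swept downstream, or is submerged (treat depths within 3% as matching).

Fr₁ = V₁/√(g·y₁) = 44.4/√(32.2×1.81) = 5.82.
Sequent-depth ratio: y₂/y₁ = ½[√(1 + 8Fr₁²) − 1] = ½[√271.6 − 1] = 7.74.
y₂ = 7.74 × 1.81 = 14.0 ft.
Tailwater y_tw = 9.60 ft: y_tw < y₂, so the jump is swept downstream.

y₂ = 14.0 ft; the jump is swept downstream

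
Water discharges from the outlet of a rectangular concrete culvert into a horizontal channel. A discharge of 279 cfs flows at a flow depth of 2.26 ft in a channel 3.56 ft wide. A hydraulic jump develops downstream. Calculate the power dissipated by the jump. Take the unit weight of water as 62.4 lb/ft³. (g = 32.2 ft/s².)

q = Q/b = 279/3.56 = 78.4 ft²/s; V₁ = q/y₁ = 34.7 ft/s. Fr₁ = V₁/√(g·y₁) = 4.07.
Conjugate-depth relation: y₂/y₁ = ½[√(1 + 8Fr₁²) − 1] = ½[√133.2 − 1] = 5.27.
y₂ = 5.27 × 2.26 = 11.9 ft.
Head loss: ΔE = (y₂ − y₁)³/(4y₁y₂) = (11.9 − 2.26)³/(4×2.26×11.9) = 899/108 = 8.35 ft.
P = γ·Q·ΔE/550 = 62.4 × 279 × 8.35 / 550 = 264 hp.

P = 264 hp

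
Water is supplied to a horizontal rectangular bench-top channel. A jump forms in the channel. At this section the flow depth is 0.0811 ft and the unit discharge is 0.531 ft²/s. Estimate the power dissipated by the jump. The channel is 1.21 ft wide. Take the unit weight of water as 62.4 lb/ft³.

P = 0.0216 hp

V₁ = q/y₁ = 0.531/0.0811 = 6.55 ft/s. Fr₁ = V₁/√(g·y₁) = 6.55/√(32.2×0.0811) = 4.05.
Sequent-depth ratio: y₂/y₁ = ½[√(1 + 8Fr₁²) − 1] = ½[√132.3 − 1] = 5.25.
y₂ = 5.25 × 0.0811 = 0.426 ft.
Head loss: ΔE = (y₂ − y₁)³/(4y₁y₂) = (0.426 − 0.0811)³/(4×0.0811×0.426) = 0.0410/0.138 = 0.297 ft.
Q = q·b = 0.531 × 1.21 = 0.643 cfs. P = γ·Q·ΔE/550 = 62.4 × 0.643 × 0.297 / 550 = 0.0216 hp.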